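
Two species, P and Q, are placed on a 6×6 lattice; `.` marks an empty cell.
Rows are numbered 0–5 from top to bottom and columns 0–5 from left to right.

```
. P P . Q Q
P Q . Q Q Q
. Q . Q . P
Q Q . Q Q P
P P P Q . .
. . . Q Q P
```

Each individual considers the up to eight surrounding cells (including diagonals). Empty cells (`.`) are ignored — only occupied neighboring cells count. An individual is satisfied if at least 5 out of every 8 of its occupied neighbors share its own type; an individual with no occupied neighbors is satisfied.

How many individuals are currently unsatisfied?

12

Row 0: (0,1)P 2/3 ok · (0,2)P 1/3 unhappy · (0,4)Q 4/4 ok · (0,5)Q 3/3 ok
Row 1: (1,0)P 1/3 unhappy · (1,1)Q 1/4 unhappy · (1,3)Q 3/4 ok · (1,4)Q 5/6 ok · (1,5)Q 3/4 ok
Row 2: (2,1)Q 3/4 ok · (2,3)Q 4/4 ok · (2,5)P 1/4 unhappy
Row 3: (3,0)Q 2/4 unhappy · (3,1)Q 2/5 unhappy · (3,3)Q 3/4 ok · (3,4)Q 3/5 unhappy · (3,5)P 1/2 unhappy
Row 4: (4,0)P 1/3 unhappy · (4,1)P 2/4 unhappy · (4,2)P 1/5 unhappy · (4,3)Q 4/5 ok
Row 5: (5,3)Q 2/3 ok · (5,4)Q 2/3 ok · (5,5)P 0/1 unhappy
Unsatisfied: (0,2), (1,0), (1,1), (2,5), (3,0), (3,1), (3,4), (3,5), (4,0), (4,1), (4,2), (5,5) — 12 in total.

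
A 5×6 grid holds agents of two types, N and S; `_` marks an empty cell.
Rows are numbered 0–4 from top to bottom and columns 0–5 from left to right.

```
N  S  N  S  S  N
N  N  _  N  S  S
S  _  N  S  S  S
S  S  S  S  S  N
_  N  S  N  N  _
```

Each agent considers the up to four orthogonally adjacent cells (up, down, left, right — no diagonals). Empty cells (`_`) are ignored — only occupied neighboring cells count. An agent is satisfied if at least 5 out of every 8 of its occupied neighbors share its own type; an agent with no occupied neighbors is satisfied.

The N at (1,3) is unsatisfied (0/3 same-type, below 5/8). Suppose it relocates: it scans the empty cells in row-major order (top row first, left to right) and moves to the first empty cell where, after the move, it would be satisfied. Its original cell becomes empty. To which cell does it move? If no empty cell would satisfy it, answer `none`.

(1,2)

Vacating (1,3). Empty cells in order:
  (1,2): 3/3 same-type → satisfied — stop here.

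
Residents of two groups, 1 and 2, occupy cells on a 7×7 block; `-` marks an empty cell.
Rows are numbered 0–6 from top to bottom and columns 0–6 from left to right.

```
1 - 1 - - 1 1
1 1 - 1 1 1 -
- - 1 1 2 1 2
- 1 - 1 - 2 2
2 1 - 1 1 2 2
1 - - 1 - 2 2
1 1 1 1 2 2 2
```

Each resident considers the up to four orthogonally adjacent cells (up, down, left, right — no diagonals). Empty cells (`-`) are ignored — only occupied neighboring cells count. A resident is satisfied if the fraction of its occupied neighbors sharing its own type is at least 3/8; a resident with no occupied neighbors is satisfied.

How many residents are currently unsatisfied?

(0,0)1 1/1 ok
(0,2)1 0/0 ok
(0,5)1 2/2 ok
(0,6)1 1/1 ok
(1,0)1 2/2 ok
(1,1)1 1/1 ok
(1,3)1 2/2 ok
(1,4)1 2/3 ok
(1,5)1 3/3 ok
(2,2)1 1/1 ok
(2,3)1 3/4 ok
(2,4)2 0/3 unhappy
(2,5)1 1/4 unhappy
(2,6)2 1/2 ok
(3,1)1 1/1 ok
(3,3)1 2/2 ok
(3,5)2 2/3 ok
(3,6)2 3/3 ok
(4,0)2 0/2 unhappy
(4,1)1 1/2 ok
(4,3)1 3/3 ok
(4,4)1 1/2 ok
(4,5)2 3/4 ok
(4,6)2 3/3 ok
(5,0)1 1/2 ok
(5,3)1 2/2 ok
(5,5)2 3/3 ok
(5,6)2 3/3 ok
(6,0)1 2/2 ok
(6,1)1 2/2 ok
(6,2)1 2/2 ok
(6,3)1 2/3 ok
(6,4)2 1/2 ok
(6,5)2 3/3 ok
(6,6)2 2/2 ok
Unsatisfied: (2,4), (2,5), (4,0) — 3 in total.

3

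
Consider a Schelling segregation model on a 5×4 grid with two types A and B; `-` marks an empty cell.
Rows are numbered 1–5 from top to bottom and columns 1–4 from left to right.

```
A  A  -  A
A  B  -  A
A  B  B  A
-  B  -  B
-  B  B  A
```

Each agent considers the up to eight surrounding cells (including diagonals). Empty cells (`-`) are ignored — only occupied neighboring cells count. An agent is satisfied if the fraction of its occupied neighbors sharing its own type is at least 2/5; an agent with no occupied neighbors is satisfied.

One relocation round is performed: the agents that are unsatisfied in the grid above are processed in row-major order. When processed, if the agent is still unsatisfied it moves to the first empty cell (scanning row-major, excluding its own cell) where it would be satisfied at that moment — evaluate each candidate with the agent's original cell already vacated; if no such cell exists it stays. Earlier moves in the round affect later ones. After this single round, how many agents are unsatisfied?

Initially unsatisfied (in order): (2,2), (3,1), (3,4), (5,4).
  (2,2) → (4,1).
  (3,1) → (1,3).
  (3,4) → (2,2).
  (5,4) → (2,3).
Resulting grid:
A A A A
A A A A
- B B -
B B - B
- B B -
All satisfied now.

0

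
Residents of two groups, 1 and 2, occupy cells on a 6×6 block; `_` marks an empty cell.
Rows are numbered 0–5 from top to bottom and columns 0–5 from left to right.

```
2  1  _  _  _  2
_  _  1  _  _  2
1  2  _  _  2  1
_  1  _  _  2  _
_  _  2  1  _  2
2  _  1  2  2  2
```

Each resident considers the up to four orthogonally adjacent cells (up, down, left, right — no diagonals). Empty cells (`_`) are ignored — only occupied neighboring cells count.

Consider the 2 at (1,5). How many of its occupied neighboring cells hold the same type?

Occupied neighbors of (1,5): (0,5)=2, (2,5)=1.
Same type (2): 1 of 2.

1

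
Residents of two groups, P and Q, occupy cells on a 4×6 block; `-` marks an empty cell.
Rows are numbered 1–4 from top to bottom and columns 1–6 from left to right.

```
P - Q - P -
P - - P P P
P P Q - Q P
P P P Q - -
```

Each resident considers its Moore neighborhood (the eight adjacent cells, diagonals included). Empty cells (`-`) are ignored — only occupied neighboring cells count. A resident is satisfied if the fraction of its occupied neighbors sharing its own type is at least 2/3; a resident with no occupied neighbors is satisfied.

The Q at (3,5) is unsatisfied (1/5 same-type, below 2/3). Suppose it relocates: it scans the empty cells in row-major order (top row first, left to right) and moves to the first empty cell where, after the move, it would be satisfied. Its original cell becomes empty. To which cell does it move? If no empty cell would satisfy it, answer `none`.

none

Vacating (3,5). Empty cells in order:
  (1,2): 1/3 same-type → still unsatisfied.
  (1,4): 1/4 same-type → still unsatisfied.
  (1,6): 0/3 same-type → still unsatisfied.
  (2,2): 2/6 same-type → still unsatisfied.
  (2,3): 2/4 same-type → still unsatisfied.
  (3,4): 2/5 same-type → still unsatisfied.
  (4,5): 1/2 same-type → still unsatisfied.
  (4,6): 0/1 same-type → still unsatisfied.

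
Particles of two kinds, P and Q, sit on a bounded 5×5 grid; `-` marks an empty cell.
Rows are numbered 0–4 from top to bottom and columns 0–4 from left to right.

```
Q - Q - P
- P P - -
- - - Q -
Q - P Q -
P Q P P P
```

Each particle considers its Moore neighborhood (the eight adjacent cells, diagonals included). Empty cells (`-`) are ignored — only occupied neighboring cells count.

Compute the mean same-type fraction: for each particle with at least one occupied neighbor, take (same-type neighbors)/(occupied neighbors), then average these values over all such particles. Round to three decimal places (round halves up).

Row 0: (0,0)Q 0/1 · (0,2)Q 0/2 · (0,4)P — no occupied neighbors
Row 1: (1,1)P 1/3 · (1,2)P 1/3
Row 2: (2,3)Q 1/3
Row 3: (3,0)Q 1/2 · (3,2)P 2/5 · (3,3)Q 1/5
Row 4: (4,0)P 0/2 · (4,1)Q 1/4 · (4,2)P 2/4 · (4,3)P 3/4 · (4,4)P 1/2
Sum over 13 particles: 0/1 + 0/2 + 1/3 + 1/3 + 1/3 + 1/2 + 2/5 + 1/5 + 0/2 + 1/4 + 2/4 + 3/4 + 1/2 = 41/10; mean = 41/10 ÷ 13 = 41/130 = 0.315384… → 0.315.

0.315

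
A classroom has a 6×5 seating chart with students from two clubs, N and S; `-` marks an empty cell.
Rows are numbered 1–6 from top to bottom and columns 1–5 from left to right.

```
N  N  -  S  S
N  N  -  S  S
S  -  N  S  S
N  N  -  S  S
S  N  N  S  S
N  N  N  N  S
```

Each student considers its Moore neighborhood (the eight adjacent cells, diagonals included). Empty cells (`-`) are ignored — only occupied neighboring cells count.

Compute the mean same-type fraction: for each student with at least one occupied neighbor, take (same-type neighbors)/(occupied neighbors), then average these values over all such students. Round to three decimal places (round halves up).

0.722

Row 1: (1,1)N 3/3 · (1,2)N 3/3 · (1,4)S 3/3 · (1,5)S 3/3
Row 2: (2,1)N 3/4 · (2,2)N 4/5 · (2,4)S 5/6 · (2,5)S 5/5
Row 3: (3,1)S 0/4 · (3,3)N 2/5 · (3,4)S 5/6 · (3,5)S 5/5
Row 4: (4,1)N 2/4 · (4,2)N 4/6 · (4,4)S 5/7 · (4,5)S 5/5
Row 5: (5,1)S 0/5 · (5,2)N 6/7 · (5,3)N 5/7 · (5,4)S 4/7 · (5,5)S 4/5
Row 6: (6,1)N 2/3 · (6,2)N 4/5 · (6,3)N 4/5 · (6,4)N 2/5 · (6,5)S 2/3
Sum over 26 students: 3/3 + 3/3 + 3/3 + 3/3 + 3/4 + 4/5 + 5/6 + 5/5 + 0/4 + 2/5 + 5/6 + 5/5 + 2/4 + 4/6 + 5/7 + 5/5 + 0/5 + 6/7 + 5/7 + 4/7 + 4/5 + 2/3 + 4/5 + 4/5 + 2/5 + 2/3 = 1577/84; mean = 1577/84 ÷ 26 = 1577/2184 = 0.722069… → 0.722.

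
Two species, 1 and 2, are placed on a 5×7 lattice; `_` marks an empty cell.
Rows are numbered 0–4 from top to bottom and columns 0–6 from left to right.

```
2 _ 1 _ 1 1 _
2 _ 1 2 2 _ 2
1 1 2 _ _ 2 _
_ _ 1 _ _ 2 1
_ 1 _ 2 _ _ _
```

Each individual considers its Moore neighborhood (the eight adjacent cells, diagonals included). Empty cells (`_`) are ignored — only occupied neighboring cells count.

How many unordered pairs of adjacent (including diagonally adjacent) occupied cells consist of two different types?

Scan each occupied cell's neighbors to the right and below (and the two forward diagonals) so each pair is counted once.
From row 0: 5 unlike of 8 pairs (running 5/8).
From row 1: 4 unlike of 9 pairs (running 9/17).
From row 2: 3 unlike of 6 pairs (running 12/23).
From row 3: 2 unlike of 3 pairs (running 14/26).
Total adjacent occupied pairs: 26; unlike-type pairs: 14.

14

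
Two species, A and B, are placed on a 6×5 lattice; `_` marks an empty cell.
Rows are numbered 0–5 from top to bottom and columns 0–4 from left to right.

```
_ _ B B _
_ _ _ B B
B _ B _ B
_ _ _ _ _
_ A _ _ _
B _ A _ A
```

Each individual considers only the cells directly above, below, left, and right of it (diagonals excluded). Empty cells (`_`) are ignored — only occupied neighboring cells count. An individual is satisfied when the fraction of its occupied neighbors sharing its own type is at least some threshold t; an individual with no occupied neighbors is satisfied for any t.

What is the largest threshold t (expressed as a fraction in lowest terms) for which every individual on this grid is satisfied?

1/1

Row 0: (0,2)B 1/1 · (0,3)B 2/2
Row 1: (1,3)B 2/2 · (1,4)B 2/2
Row 2: (2,0)B — no occupied neighbors · (2,2)B — no occupied neighbors · (2,4)B 1/1
Row 4: (4,1)A — no occupied neighbors
Row 5: (5,0)B — no occupied neighbors · (5,2)A — no occupied neighbors · (5,4)A — no occupied neighbors
The smallest same-type fraction is 1/1 at (0,2), which reduces to 1/1. Any threshold above that leaves this individual unsatisfied.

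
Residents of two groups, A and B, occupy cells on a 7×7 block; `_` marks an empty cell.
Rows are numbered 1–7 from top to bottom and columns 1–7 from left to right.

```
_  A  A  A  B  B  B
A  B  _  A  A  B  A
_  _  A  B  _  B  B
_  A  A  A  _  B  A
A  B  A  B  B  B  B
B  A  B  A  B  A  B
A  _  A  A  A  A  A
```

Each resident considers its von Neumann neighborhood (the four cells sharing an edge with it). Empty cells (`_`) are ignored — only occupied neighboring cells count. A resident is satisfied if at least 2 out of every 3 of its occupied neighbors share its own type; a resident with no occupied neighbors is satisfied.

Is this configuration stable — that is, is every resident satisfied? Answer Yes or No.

No

(1,2)A 1/2 unhappy
(1,3)A 2/2 ok
(1,4)A 2/3 ok
(1,5)B 1/3 unhappy
(1,6)B 3/3 ok
(1,7)B 1/2 unhappy
(2,1)A 0/1 unhappy
(2,2)B 0/2 unhappy
(2,4)A 2/3 ok
(2,5)A 1/3 unhappy
(2,6)B 2/4 unhappy
(2,7)A 0/3 unhappy
(3,3)A 1/2 unhappy
(3,4)B 0/3 unhappy
(3,6)B 3/3 ok
(3,7)B 1/3 unhappy
(4,2)A 1/2 unhappy
(4,3)A 4/4 ok
(4,4)A 1/3 unhappy
(4,6)B 2/3 ok
(4,7)A 0/3 unhappy
(5,1)A 0/2 unhappy
(5,2)B 0/4 unhappy
(5,3)A 1/4 unhappy
(5,4)B 1/4 unhappy
(5,5)B 3/3 ok
(5,6)B 3/4 ok
(5,7)B 2/3 ok
(6,1)B 0/3 unhappy
(6,2)A 0/3 unhappy
(6,3)B 0/4 unhappy
(6,4)A 1/4 unhappy
(6,5)B 1/4 unhappy
(6,6)A 1/4 unhappy
(6,7)B 1/3 unhappy
(7,1)A 0/1 unhappy
(7,3)A 1/2 unhappy
(7,4)A 3/3 ok
(7,5)A 2/3 ok
(7,6)A 3/3 ok
(7,7)A 1/2 unhappy
For instance (1,2) has only 1/2 same-type neighbors, below 2/3.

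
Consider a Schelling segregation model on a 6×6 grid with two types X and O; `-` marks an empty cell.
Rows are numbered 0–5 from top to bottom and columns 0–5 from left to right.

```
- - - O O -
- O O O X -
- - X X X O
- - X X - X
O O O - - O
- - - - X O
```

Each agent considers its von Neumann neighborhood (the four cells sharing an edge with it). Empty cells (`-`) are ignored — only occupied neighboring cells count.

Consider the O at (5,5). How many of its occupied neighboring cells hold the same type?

Occupied neighbors of (5,5): (4,5)=O, (5,4)=X.
Same type (O): 1 of 2.

1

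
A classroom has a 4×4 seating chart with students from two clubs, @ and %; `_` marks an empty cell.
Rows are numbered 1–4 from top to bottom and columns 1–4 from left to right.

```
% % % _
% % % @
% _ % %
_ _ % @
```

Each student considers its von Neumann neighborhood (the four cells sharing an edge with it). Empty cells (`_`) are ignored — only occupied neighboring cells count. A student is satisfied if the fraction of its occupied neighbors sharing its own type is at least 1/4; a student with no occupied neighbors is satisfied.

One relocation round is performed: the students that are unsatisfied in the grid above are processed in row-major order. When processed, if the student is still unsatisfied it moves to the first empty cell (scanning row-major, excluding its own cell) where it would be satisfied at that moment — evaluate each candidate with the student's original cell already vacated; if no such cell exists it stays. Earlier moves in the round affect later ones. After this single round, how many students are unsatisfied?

0

Initially unsatisfied (in order): (2,4), (4,4).
  (2,4): no empty cell satisfies it; stays.
  (4,4) → (1,4).
Resulting grid:
% % % @
% % % @
% _ % %
_ _ % _
All satisfied now.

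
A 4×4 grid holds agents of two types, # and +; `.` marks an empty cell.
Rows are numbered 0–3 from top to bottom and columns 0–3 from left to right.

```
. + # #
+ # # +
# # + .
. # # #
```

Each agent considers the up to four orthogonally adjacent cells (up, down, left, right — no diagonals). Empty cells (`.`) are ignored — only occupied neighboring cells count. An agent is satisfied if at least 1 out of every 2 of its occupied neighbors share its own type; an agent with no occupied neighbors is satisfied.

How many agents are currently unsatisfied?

4

Row 0: (0,1)+ 0/2 unhappy · (0,2)# 2/3 ok · (0,3)# 1/2 ok
Row 1: (1,0)+ 0/2 unhappy · (1,1)# 2/4 ok · (1,2)# 2/4 ok · (1,3)+ 0/2 unhappy
Row 2: (2,0)# 1/2 ok · (2,1)# 3/4 ok · (2,2)+ 0/3 unhappy
Row 3: (3,1)# 2/2 ok · (3,2)# 2/3 ok · (3,3)# 1/1 ok
Unsatisfied: (0,1), (1,0), (1,3), (2,2) — 4 in total.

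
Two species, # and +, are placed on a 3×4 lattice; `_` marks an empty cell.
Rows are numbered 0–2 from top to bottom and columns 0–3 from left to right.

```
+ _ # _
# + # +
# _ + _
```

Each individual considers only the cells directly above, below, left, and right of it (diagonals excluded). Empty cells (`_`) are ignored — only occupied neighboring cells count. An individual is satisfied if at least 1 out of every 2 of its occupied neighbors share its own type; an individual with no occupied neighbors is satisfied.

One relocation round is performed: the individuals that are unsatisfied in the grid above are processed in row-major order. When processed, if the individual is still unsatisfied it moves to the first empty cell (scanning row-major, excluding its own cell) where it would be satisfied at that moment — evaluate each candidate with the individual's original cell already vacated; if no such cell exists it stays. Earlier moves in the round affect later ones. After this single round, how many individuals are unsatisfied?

1

Initially unsatisfied (in order): (0,0), (1,0), (1,1), (1,2), (1,3), (2,2).
  (0,0) → (0,1).
  (1,0): now satisfied by earlier moves; stays.
  (1,1) → (0,0).
  (1,2) → (0,3).
  (1,3) → (1,1).
  (2,2): now satisfied by earlier moves; stays.
Resulting grid:
+ + # #
# + _ _
# _ + _
Unsatisfied now: (1,0).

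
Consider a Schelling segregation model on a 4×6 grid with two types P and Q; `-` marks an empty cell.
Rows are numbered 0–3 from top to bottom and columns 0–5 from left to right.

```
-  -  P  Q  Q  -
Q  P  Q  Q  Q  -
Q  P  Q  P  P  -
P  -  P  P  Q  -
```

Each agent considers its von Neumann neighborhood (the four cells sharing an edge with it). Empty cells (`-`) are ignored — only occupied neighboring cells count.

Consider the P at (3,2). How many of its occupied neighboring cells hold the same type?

Occupied neighbors of (3,2): (2,2)=Q, (3,3)=P.
Same type (P): 1 of 2.

1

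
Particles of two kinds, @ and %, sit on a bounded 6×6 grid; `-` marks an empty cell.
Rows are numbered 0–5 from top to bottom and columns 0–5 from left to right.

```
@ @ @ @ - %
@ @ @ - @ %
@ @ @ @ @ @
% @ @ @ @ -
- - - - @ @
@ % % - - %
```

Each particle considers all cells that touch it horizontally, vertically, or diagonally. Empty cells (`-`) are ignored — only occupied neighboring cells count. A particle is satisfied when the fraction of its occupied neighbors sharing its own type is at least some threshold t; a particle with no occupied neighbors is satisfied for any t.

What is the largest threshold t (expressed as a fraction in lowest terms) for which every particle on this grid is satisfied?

0/1

(0,0)@ 3/3
(0,1)@ 5/5
(0,2)@ 4/4
(0,3)@ 3/3
(0,5)% 1/2
(1,0)@ 5/5
(1,1)@ 8/8
(1,2)@ 7/7
(1,4)@ 4/6
(1,5)% 1/4
(2,0)@ 4/5
(2,1)@ 7/8
(2,2)@ 7/7
(2,3)@ 7/7
(2,4)@ 5/6
(2,5)@ 3/4
(3,0)% 0/3
(3,1)@ 4/5
(3,2)@ 5/5
(3,3)@ 6/6
(3,4)@ 6/6
(4,4)@ 3/4
(4,5)@ 2/3
(5,0)@ 0/1
(5,1)% 1/2
(5,2)% 1/1
(5,5)% 0/2
The smallest same-type fraction is 0/3 at (3,0), which reduces to 0/1. Any threshold above that leaves this particle unsatisfied.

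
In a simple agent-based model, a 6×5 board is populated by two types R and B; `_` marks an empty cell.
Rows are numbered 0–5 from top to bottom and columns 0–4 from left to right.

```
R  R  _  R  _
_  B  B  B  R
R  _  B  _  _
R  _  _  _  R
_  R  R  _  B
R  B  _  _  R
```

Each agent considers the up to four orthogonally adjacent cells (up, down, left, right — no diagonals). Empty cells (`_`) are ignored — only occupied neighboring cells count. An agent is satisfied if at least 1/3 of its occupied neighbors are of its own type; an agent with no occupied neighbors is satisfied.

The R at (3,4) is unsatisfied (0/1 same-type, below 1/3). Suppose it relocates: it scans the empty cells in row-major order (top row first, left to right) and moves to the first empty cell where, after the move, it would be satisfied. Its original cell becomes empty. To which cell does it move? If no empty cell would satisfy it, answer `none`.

(0,2)

Vacating (3,4). Empty cells in order:
  (0,2): 2/3 same-type → satisfied — stop here.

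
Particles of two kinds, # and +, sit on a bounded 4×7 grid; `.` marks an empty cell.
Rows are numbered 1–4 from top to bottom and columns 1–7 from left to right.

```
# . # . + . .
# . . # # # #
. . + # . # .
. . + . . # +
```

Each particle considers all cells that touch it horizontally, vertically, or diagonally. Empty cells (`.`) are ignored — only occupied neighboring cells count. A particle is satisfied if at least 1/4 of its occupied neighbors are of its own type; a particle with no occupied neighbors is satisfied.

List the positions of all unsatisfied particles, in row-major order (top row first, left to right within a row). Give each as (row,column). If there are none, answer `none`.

(1,5), (4,7)

Row 1: (1,1)# 1/1 satisfied · (1,3)# 1/1 satisfied · (1,5)+ 0/3 not
Row 2: (2,1)# 1/1 satisfied · (2,4)# 3/5 satisfied · (2,5)# 4/5 satisfied · (2,6)# 3/4 satisfied · (2,7)# 2/2 satisfied
Row 3: (3,3)+ 1/3 satisfied · (3,4)# 2/4 satisfied · (3,6)# 4/5 satisfied
Row 4: (4,3)+ 1/2 satisfied · (4,6)# 1/2 satisfied · (4,7)+ 0/2 not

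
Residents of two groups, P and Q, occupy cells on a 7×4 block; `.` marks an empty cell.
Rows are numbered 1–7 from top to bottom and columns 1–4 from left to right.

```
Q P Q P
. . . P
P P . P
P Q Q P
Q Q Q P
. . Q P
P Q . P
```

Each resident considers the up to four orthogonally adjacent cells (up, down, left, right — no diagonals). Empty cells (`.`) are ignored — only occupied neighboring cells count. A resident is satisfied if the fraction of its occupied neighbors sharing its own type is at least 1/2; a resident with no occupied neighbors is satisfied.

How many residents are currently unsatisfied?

6

(1,1)Q 0/1 not
(1,2)P 0/2 not
(1,3)Q 0/2 not
(1,4)P 1/2 satisfied
(2,4)P 2/2 satisfied
(3,1)P 2/2 satisfied
(3,2)P 1/2 satisfied
(3,4)P 2/2 satisfied
(4,1)P 1/3 not
(4,2)Q 2/4 satisfied
(4,3)Q 2/3 satisfied
(4,4)P 2/3 satisfied
(5,1)Q 1/2 satisfied
(5,2)Q 3/3 satisfied
(5,3)Q 3/4 satisfied
(5,4)P 2/3 satisfied
(6,3)Q 1/2 satisfied
(6,4)P 2/3 satisfied
(7,1)P 0/1 not
(7,2)Q 0/1 not
(7,4)P 1/1 satisfied
Unsatisfied: (1,1), (1,2), (1,3), (4,1), (7,1), (7,2) — 6 in total.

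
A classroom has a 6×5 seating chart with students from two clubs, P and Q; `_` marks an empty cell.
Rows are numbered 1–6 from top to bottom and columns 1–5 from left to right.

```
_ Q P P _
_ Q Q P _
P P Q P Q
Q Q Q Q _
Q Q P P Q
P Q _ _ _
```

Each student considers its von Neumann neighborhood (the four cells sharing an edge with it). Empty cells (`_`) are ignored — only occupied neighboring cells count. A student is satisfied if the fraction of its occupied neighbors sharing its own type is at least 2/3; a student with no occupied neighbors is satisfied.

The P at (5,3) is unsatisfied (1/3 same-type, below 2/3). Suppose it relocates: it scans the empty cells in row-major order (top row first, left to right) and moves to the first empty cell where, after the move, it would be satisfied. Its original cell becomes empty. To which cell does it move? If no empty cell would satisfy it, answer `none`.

Vacating (5,3). Empty cells in order:
  (1,1): 0/1 same-type → still unsatisfied.
  (1,5): 1/1 same-type → satisfied — stop here.

(1,5)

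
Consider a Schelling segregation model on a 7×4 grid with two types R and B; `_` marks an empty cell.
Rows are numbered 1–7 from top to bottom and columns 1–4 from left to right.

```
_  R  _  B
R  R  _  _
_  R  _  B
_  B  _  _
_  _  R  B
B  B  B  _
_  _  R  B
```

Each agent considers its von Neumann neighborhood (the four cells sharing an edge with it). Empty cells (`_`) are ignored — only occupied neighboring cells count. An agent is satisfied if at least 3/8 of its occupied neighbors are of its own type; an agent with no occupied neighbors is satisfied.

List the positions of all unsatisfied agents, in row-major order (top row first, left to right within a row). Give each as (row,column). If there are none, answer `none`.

(1,2)R 1/1 ok
(1,4)B 0/0 ok
(2,1)R 1/1 ok
(2,2)R 3/3 ok
(3,2)R 1/2 ok
(3,4)B 0/0 ok
(4,2)B 0/1 unhappy
(5,3)R 0/2 unhappy
(5,4)B 0/1 unhappy
(6,1)B 1/1 ok
(6,2)B 2/2 ok
(6,3)B 1/3 unhappy
(7,3)R 0/2 unhappy
(7,4)B 0/1 unhappy

(4,2), (5,3), (5,4), (6,3), (7,3), (7,4)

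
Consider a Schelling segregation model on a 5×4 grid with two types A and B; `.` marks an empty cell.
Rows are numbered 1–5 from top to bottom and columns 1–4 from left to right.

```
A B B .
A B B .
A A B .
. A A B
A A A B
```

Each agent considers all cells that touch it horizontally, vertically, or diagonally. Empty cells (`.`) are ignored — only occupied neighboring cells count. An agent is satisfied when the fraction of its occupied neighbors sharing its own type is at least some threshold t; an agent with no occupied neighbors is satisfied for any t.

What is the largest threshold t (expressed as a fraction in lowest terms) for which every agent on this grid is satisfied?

Row 1: (1,1)A 1/3 · (1,2)B 3/5 · (1,3)B 3/3
Row 2: (2,1)A 3/5 · (2,2)B 4/8 · (2,3)B 4/5
Row 3: (3,1)A 3/4 · (3,2)A 4/7 · (3,3)B 3/6
Row 4: (4,2)A 6/7 · (4,3)A 4/7 · (4,4)B 2/4
Row 5: (5,1)A 2/2 · (5,2)A 4/4 · (5,3)A 3/5 · (5,4)B 1/3
The smallest same-type fraction is 1/3 at (1,1), which reduces to 1/3. Any threshold above that leaves this agent unsatisfied.

1/3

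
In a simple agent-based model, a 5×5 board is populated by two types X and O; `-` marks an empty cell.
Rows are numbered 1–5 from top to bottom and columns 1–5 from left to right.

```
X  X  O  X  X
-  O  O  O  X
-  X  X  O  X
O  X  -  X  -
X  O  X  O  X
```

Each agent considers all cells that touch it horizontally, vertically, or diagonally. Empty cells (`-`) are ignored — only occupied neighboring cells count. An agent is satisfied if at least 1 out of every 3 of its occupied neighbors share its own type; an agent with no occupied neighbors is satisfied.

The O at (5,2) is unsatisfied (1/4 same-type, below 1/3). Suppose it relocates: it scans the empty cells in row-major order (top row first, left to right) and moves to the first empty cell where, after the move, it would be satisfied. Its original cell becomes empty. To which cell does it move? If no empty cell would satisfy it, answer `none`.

(3,1)

Vacating (5,2). Empty cells in order:
  (2,1): 1/4 same-type → still unsatisfied.
  (3,1): 2/4 same-type → satisfied — stop here.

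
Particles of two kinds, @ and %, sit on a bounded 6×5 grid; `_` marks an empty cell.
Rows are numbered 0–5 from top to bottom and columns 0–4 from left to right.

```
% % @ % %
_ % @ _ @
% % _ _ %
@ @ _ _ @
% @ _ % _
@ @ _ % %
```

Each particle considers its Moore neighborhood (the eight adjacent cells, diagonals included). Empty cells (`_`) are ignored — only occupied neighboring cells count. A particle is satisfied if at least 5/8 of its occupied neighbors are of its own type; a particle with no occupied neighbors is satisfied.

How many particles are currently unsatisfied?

Row 0: (0,0)% 2/2 ok · (0,1)% 2/4 unhappy · (0,2)@ 1/4 unhappy · (0,3)% 1/4 unhappy · (0,4)% 1/2 unhappy
Row 1: (1,1)% 4/6 ok · (1,2)@ 1/5 unhappy · (1,4)@ 0/3 unhappy
Row 2: (2,0)% 2/4 unhappy · (2,1)% 2/5 unhappy · (2,4)% 0/2 unhappy
Row 3: (3,0)@ 2/5 unhappy · (3,1)@ 2/5 unhappy · (3,4)@ 0/2 unhappy
Row 4: (4,0)% 0/5 unhappy · (4,1)@ 4/5 ok · (4,3)% 2/3 ok
Row 5: (5,0)@ 2/3 ok · (5,1)@ 2/3 ok · (5,3)% 2/2 ok · (5,4)% 2/2 ok
Unsatisfied: (0,1), (0,2), (0,3), (0,4), (1,2), (1,4), (2,0), (2,1), (2,4), (3,0), (3,1), (3,4), (4,0) — 13 in total.

13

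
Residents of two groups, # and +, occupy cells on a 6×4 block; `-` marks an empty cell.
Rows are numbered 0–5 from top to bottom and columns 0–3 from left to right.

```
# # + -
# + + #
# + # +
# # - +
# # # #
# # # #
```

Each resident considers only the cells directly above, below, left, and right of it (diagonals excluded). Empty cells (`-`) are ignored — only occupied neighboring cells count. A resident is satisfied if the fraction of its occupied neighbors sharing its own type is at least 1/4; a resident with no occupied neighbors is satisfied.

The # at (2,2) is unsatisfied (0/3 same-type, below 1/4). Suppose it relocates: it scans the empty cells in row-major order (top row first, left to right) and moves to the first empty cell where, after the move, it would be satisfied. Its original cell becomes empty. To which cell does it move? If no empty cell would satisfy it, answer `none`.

(0,3)

Vacating (2,2). Empty cells in order:
  (0,3): 1/2 same-type → satisfied — stop here.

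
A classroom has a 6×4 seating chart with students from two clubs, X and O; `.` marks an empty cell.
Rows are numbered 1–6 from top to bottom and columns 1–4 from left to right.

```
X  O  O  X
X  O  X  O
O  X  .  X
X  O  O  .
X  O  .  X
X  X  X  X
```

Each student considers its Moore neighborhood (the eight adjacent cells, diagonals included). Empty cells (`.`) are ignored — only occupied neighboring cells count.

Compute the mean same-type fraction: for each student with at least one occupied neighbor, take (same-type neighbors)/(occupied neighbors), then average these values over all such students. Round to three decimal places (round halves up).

0.493

Row 1: (1,1)X 1/3 · (1,2)O 2/5 · (1,3)O 3/5 · (1,4)X 1/3
Row 2: (2,1)X 2/5 · (2,2)O 3/7 · (2,3)X 3/7 · (2,4)O 1/4
Row 3: (3,1)O 2/5 · (3,2)X 3/7 · (3,4)X 1/3
Row 4: (4,1)X 2/5 · (4,2)O 3/6 · (4,3)O 2/5
Row 5: (5,1)X 3/5 · (5,2)O 2/7 · (5,4)X 2/3
Row 6: (6,1)X 2/3 · (6,2)X 3/4 · (6,3)X 3/4 · (6,4)X 2/2
Sum over 21 students: 1/3 + 2/5 + 3/5 + 1/3 + 2/5 + 3/7 + 3/7 + 1/4 + 2/5 + 3/7 + 1/3 + 2/5 + 3/6 + 2/5 + 3/5 + 2/7 + 2/3 + 2/3 + 3/4 + 3/4 + 2/2 = 4349/420; mean = 4349/420 ÷ 21 = 4349/8820 = 0.493083… → 0.493.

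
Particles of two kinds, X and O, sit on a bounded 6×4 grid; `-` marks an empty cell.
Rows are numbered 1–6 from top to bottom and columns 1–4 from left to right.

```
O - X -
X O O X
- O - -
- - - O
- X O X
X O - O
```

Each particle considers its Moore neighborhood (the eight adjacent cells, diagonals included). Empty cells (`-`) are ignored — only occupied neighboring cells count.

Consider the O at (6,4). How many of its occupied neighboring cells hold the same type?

Occupied neighbors of (6,4): (5,3)=O, (5,4)=X.
Same type (O): 1 of 2.

1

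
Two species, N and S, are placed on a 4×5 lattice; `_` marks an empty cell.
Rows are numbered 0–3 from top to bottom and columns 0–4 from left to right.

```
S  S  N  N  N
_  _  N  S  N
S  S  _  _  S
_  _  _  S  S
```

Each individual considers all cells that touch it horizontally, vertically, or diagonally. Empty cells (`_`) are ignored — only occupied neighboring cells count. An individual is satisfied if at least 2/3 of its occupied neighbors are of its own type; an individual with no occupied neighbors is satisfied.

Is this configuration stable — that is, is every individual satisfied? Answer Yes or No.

(0,0)S 1/1 ok
(0,1)S 1/3 unhappy
(0,2)N 2/4 unhappy
(0,3)N 4/5 ok
(0,4)N 2/3 ok
(1,2)N 2/5 unhappy
(1,3)S 1/6 unhappy
(1,4)N 2/4 unhappy
(2,0)S 1/1 ok
(2,1)S 1/2 unhappy
(2,4)S 3/4 ok
(3,3)S 2/2 ok
(3,4)S 2/2 ok
For instance (0,1) has only 1/3 same-type neighbors, below 2/3.

No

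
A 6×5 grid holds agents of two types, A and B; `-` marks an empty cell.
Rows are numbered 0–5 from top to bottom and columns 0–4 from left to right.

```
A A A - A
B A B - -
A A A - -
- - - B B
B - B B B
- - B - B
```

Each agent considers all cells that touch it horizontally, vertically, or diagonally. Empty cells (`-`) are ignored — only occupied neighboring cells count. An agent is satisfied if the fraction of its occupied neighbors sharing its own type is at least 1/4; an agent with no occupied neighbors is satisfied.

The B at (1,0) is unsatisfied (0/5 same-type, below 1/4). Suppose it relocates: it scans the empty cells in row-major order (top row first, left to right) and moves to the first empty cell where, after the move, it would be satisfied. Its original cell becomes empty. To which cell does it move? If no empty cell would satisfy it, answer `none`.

Vacating (1,0). Empty cells in order:
  (0,3): 1/3 same-type → satisfied — stop here.

(0,3)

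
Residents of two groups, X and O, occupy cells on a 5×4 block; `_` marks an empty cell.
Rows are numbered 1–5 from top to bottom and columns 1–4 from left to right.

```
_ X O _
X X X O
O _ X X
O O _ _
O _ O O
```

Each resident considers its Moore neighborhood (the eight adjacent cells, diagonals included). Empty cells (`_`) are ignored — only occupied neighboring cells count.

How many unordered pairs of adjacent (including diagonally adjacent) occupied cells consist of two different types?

Scan each occupied cell's neighbors to the right and below (and the two forward diagonals) so each pair is counted once.
Row 1: X(1,2)–O(1,3)≠ X(1,2)–X(2,2)= X(1,2)–X(2,3)= X(1,2)–X(2,1)= O(1,3)–X(2,3)≠ O(1,3)–O(2,4)= O(1,3)–X(2,2)≠  → 3/7 unlike.
Row 2: X(2,1)–X(2,2)= X(2,1)–O(3,1)≠ X(2,2)–X(2,3)= X(2,2)–X(3,3)= X(2,2)–O(3,1)≠ X(2,3)–O(2,4)≠ X(2,3)–X(3,3)= X(2,3)–X(3,4)= O(2,4)–X(3,4)≠ O(2,4)–X(3,3)≠  → 5/10 unlike.
Row 3: O(3,1)–O(4,1)= O(3,1)–O(4,2)= X(3,3)–X(3,4)= X(3,3)–O(4,2)≠  → 1/4 unlike.
Row 4: O(4,1)–O(4,2)= O(4,1)–O(5,1)= O(4,2)–O(5,3)= O(4,2)–O(5,1)=  → 0/4 unlike.
Row 5: O(5,3)–O(5,4)=  → 0/1 unlike.
Total adjacent occupied pairs: 26; unlike-type pairs: 9.

9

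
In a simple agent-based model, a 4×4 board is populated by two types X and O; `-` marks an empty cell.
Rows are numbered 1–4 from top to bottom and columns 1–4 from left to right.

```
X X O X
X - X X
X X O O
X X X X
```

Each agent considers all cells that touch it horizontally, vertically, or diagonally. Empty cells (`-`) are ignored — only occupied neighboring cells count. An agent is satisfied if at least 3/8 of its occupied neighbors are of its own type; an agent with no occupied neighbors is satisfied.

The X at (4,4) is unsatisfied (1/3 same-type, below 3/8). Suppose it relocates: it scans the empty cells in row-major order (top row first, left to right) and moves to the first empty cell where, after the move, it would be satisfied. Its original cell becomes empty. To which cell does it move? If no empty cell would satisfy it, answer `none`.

(2,2)

Vacating (4,4). Empty cells in order:
  (2,2): 6/8 same-type → satisfied — stop here.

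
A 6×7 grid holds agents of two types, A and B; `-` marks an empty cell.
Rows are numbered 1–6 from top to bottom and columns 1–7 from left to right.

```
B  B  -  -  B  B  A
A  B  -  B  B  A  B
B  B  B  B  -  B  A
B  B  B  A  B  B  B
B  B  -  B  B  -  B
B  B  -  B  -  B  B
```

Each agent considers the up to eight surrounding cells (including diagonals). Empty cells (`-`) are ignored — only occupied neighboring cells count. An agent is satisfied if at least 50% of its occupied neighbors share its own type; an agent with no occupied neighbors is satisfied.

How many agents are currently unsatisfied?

(1,1)B 2/3 ✓
(1,2)B 2/3 ✓
(1,5)B 3/4 ✓
(1,6)B 3/5 ✓
(1,7)A 1/3 ✗
(2,1)A 0/5 ✗
(2,2)B 5/6 ✓
(2,4)B 4/4 ✓
(2,5)B 5/6 ✓
(2,6)A 2/7 ✗
(2,7)B 2/5 ✗
(3,1)B 4/5 ✓
(3,2)B 6/7 ✓
(3,3)B 6/7 ✓
(3,4)B 5/6 ✓
(3,6)B 5/7 ✓
(3,7)A 1/5 ✗
(4,1)B 5/5 ✓
(4,2)B 7/7 ✓
(4,3)B 6/7 ✓
(4,4)A 0/6 ✗
(4,5)B 5/6 ✓
(4,6)B 5/6 ✓
(4,7)B 3/4 ✓
(5,1)B 5/5 ✓
(5,2)B 6/6 ✓
(5,4)B 4/5 ✓
(5,5)B 5/6 ✓
(5,7)B 4/4 ✓
(6,1)B 3/3 ✓
(6,2)B 3/3 ✓
(6,4)B 2/2 ✓
(6,6)B 3/3 ✓
(6,7)B 2/2 ✓
Unsatisfied: (1,7), (2,1), (2,6), (2,7), (3,7), (4,4) — 6 in total.

6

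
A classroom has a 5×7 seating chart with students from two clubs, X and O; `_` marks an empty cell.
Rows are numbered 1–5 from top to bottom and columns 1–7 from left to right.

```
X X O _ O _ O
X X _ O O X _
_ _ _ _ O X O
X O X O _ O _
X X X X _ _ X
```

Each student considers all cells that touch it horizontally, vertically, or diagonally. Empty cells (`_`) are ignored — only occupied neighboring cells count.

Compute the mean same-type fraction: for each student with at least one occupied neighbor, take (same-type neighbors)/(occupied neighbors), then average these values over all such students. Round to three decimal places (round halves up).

0.531

Row 1: (1,1)X 3/3 · (1,2)X 3/4 · (1,3)O 1/3 · (1,5)O 2/3 · (1,7)O 0/1
Row 2: (2,1)X 3/3 · (2,2)X 3/4 · (2,4)O 4/4 · (2,5)O 3/5 · (2,6)X 1/6
Row 3: (3,5)O 4/6 · (3,6)X 1/5 · (3,7)O 1/3
Row 4: (4,1)X 2/3 · (4,2)O 0/5 · (4,3)X 3/5 · (4,4)O 1/4 · (4,6)O 2/4
Row 5: (5,1)X 2/3 · (5,2)X 4/5 · (5,3)X 3/5 · (5,4)X 2/3 · (5,7)X 0/1
Sum over 23 students: 3/3 + 3/4 + 1/3 + 2/3 + 0/1 + 3/3 + 3/4 + 4/4 + 3/5 + 1/6 + 4/6 + 1/5 + 1/3 + 2/3 + 0/5 + 3/5 + 1/4 + 2/4 + 2/3 + 4/5 + 3/5 + 2/3 + 0/1 = 733/60; mean = 733/60 ÷ 23 = 733/1380 = 0.531159… → 0.531.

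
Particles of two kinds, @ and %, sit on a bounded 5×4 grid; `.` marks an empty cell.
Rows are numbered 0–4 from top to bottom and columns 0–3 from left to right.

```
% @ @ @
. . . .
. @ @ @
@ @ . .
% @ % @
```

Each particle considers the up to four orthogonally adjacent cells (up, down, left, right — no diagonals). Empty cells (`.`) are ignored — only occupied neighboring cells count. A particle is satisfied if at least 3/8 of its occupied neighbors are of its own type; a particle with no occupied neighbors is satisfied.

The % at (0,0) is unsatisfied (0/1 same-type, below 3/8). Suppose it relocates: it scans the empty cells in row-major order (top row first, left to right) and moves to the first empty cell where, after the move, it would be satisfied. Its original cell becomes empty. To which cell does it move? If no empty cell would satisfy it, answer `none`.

(1,0)

Vacating (0,0). Empty cells in order:
  (1,0): 0/0 same-type → satisfied — stop here.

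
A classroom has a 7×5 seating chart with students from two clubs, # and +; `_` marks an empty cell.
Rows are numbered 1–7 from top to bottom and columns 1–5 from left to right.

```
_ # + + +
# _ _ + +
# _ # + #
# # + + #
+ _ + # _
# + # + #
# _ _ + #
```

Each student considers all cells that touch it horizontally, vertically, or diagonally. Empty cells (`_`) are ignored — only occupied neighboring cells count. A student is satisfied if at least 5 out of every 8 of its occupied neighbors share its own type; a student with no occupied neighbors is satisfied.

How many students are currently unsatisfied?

Row 1: (1,2)# 1/2 ✗ · (1,3)+ 2/3 ✓ · (1,4)+ 4/4 ✓ · (1,5)+ 3/3 ✓
Row 2: (2,1)# 2/2 ✓ · (2,4)+ 5/7 ✓ · (2,5)+ 4/5 ✓
Row 3: (3,1)# 3/3 ✓ · (3,3)# 1/5 ✗ · (3,4)+ 4/7 ✗ · (3,5)# 1/5 ✗
Row 4: (4,1)# 2/3 ✓ · (4,2)# 3/6 ✗ · (4,3)+ 3/6 ✗ · (4,4)+ 3/7 ✗ · (4,5)# 2/4 ✗
Row 5: (5,1)+ 1/4 ✗ · (5,3)+ 4/7 ✗ · (5,4)# 3/7 ✗
Row 6: (6,1)# 1/3 ✗ · (6,2)+ 2/5 ✗ · (6,3)# 1/5 ✗ · (6,4)+ 2/6 ✗ · (6,5)# 2/4 ✗
Row 7: (7,1)# 1/2 ✗ · (7,4)+ 1/4 ✗ · (7,5)# 1/3 ✗
Unsatisfied: (1,2), (3,3), (3,4), (3,5), (4,2), (4,3), (4,4), (4,5), (5,1), (5,3), (5,4), (6,1), (6,2), (6,3), (6,4), (6,5), (7,1), (7,4), (7,5) — 19 in total.

19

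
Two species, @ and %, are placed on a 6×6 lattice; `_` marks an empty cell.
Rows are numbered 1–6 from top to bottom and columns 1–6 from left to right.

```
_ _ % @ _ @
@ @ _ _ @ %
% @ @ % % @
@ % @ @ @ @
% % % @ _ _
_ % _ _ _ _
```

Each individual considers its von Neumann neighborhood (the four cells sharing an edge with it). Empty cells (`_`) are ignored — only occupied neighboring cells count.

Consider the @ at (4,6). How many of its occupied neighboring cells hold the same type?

Occupied neighbors of (4,6): (3,6)=@, (4,5)=@.
Same type (@): 2 of 2.

2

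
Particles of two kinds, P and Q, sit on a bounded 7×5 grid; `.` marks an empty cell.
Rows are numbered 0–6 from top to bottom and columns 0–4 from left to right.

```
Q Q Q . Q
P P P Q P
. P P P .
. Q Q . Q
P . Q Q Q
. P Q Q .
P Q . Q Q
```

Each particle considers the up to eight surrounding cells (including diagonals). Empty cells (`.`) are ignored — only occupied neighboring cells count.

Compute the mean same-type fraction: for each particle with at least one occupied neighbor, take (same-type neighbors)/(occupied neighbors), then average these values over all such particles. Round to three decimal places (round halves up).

(0,0)Q 1/3
(0,1)Q 2/5
(0,2)Q 2/4
(0,4)Q 1/2
(1,0)P 2/4
(1,1)P 4/7
(1,2)P 4/7
(1,3)Q 2/6
(1,4)P 1/3
(2,1)P 4/6
(2,2)P 4/7
(2,3)P 3/6
(3,1)Q 2/5
(3,2)Q 3/6
(3,4)Q 2/3
(4,0)P 1/2
(4,2)Q 5/6
(4,3)Q 6/6
(4,4)Q 3/3
(5,1)P 2/5
(5,2)Q 5/6
(5,3)Q 6/6
(6,0)P 1/2
(6,1)Q 1/3
(6,3)Q 3/3
(6,4)Q 2/2
Sum over 26 particles: 1/3 + 2/5 + 2/4 + 1/2 + 2/4 + 4/7 + 4/7 + 2/6 + 1/3 + 4/6 + 4/7 + 3/6 + 2/5 + 3/6 + 2/3 + 1/2 + 5/6 + 6/6 + 3/3 + 2/5 + 5/6 + 6/6 + 1/2 + 1/3 + 3/3 + 2/2 = 3307/210; mean = 3307/210 ÷ 26 = 3307/5460 = 0.605677… → 0.606.

0.606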